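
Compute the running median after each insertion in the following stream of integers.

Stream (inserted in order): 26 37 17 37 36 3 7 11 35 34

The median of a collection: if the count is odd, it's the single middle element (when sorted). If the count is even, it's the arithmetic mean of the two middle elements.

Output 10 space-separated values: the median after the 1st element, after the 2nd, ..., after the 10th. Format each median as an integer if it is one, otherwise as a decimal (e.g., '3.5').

Answer: 26 31.5 26 31.5 36 31 26 21.5 26 30

Derivation:
Step 1: insert 26 -> lo=[26] (size 1, max 26) hi=[] (size 0) -> median=26
Step 2: insert 37 -> lo=[26] (size 1, max 26) hi=[37] (size 1, min 37) -> median=31.5
Step 3: insert 17 -> lo=[17, 26] (size 2, max 26) hi=[37] (size 1, min 37) -> median=26
Step 4: insert 37 -> lo=[17, 26] (size 2, max 26) hi=[37, 37] (size 2, min 37) -> median=31.5
Step 5: insert 36 -> lo=[17, 26, 36] (size 3, max 36) hi=[37, 37] (size 2, min 37) -> median=36
Step 6: insert 3 -> lo=[3, 17, 26] (size 3, max 26) hi=[36, 37, 37] (size 3, min 36) -> median=31
Step 7: insert 7 -> lo=[3, 7, 17, 26] (size 4, max 26) hi=[36, 37, 37] (size 3, min 36) -> median=26
Step 8: insert 11 -> lo=[3, 7, 11, 17] (size 4, max 17) hi=[26, 36, 37, 37] (size 4, min 26) -> median=21.5
Step 9: insert 35 -> lo=[3, 7, 11, 17, 26] (size 5, max 26) hi=[35, 36, 37, 37] (size 4, min 35) -> median=26
Step 10: insert 34 -> lo=[3, 7, 11, 17, 26] (size 5, max 26) hi=[34, 35, 36, 37, 37] (size 5, min 34) -> median=30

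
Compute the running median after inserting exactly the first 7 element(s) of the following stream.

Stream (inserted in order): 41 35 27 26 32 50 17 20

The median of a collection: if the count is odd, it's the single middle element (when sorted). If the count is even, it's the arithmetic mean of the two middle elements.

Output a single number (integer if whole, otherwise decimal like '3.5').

Answer: 32

Derivation:
Step 1: insert 41 -> lo=[41] (size 1, max 41) hi=[] (size 0) -> median=41
Step 2: insert 35 -> lo=[35] (size 1, max 35) hi=[41] (size 1, min 41) -> median=38
Step 3: insert 27 -> lo=[27, 35] (size 2, max 35) hi=[41] (size 1, min 41) -> median=35
Step 4: insert 26 -> lo=[26, 27] (size 2, max 27) hi=[35, 41] (size 2, min 35) -> median=31
Step 5: insert 32 -> lo=[26, 27, 32] (size 3, max 32) hi=[35, 41] (size 2, min 35) -> median=32
Step 6: insert 50 -> lo=[26, 27, 32] (size 3, max 32) hi=[35, 41, 50] (size 3, min 35) -> median=33.5
Step 7: insert 17 -> lo=[17, 26, 27, 32] (size 4, max 32) hi=[35, 41, 50] (size 3, min 35) -> median=32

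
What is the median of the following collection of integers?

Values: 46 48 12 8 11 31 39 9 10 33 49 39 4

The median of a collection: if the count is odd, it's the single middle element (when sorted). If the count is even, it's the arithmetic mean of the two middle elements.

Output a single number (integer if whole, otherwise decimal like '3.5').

Step 1: insert 46 -> lo=[46] (size 1, max 46) hi=[] (size 0) -> median=46
Step 2: insert 48 -> lo=[46] (size 1, max 46) hi=[48] (size 1, min 48) -> median=47
Step 3: insert 12 -> lo=[12, 46] (size 2, max 46) hi=[48] (size 1, min 48) -> median=46
Step 4: insert 8 -> lo=[8, 12] (size 2, max 12) hi=[46, 48] (size 2, min 46) -> median=29
Step 5: insert 11 -> lo=[8, 11, 12] (size 3, max 12) hi=[46, 48] (size 2, min 46) -> median=12
Step 6: insert 31 -> lo=[8, 11, 12] (size 3, max 12) hi=[31, 46, 48] (size 3, min 31) -> median=21.5
Step 7: insert 39 -> lo=[8, 11, 12, 31] (size 4, max 31) hi=[39, 46, 48] (size 3, min 39) -> median=31
Step 8: insert 9 -> lo=[8, 9, 11, 12] (size 4, max 12) hi=[31, 39, 46, 48] (size 4, min 31) -> median=21.5
Step 9: insert 10 -> lo=[8, 9, 10, 11, 12] (size 5, max 12) hi=[31, 39, 46, 48] (size 4, min 31) -> median=12
Step 10: insert 33 -> lo=[8, 9, 10, 11, 12] (size 5, max 12) hi=[31, 33, 39, 46, 48] (size 5, min 31) -> median=21.5
Step 11: insert 49 -> lo=[8, 9, 10, 11, 12, 31] (size 6, max 31) hi=[33, 39, 46, 48, 49] (size 5, min 33) -> median=31
Step 12: insert 39 -> lo=[8, 9, 10, 11, 12, 31] (size 6, max 31) hi=[33, 39, 39, 46, 48, 49] (size 6, min 33) -> median=32
Step 13: insert 4 -> lo=[4, 8, 9, 10, 11, 12, 31] (size 7, max 31) hi=[33, 39, 39, 46, 48, 49] (size 6, min 33) -> median=31

Answer: 31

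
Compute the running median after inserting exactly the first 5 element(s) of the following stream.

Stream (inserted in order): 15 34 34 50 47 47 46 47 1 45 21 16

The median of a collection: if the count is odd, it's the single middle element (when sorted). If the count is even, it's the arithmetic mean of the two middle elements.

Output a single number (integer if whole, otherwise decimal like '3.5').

Step 1: insert 15 -> lo=[15] (size 1, max 15) hi=[] (size 0) -> median=15
Step 2: insert 34 -> lo=[15] (size 1, max 15) hi=[34] (size 1, min 34) -> median=24.5
Step 3: insert 34 -> lo=[15, 34] (size 2, max 34) hi=[34] (size 1, min 34) -> median=34
Step 4: insert 50 -> lo=[15, 34] (size 2, max 34) hi=[34, 50] (size 2, min 34) -> median=34
Step 5: insert 47 -> lo=[15, 34, 34] (size 3, max 34) hi=[47, 50] (size 2, min 47) -> median=34

Answer: 34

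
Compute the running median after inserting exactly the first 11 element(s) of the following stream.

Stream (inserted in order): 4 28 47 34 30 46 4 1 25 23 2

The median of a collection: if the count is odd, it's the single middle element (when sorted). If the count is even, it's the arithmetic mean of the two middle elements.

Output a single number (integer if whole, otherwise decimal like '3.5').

Answer: 25

Derivation:
Step 1: insert 4 -> lo=[4] (size 1, max 4) hi=[] (size 0) -> median=4
Step 2: insert 28 -> lo=[4] (size 1, max 4) hi=[28] (size 1, min 28) -> median=16
Step 3: insert 47 -> lo=[4, 28] (size 2, max 28) hi=[47] (size 1, min 47) -> median=28
Step 4: insert 34 -> lo=[4, 28] (size 2, max 28) hi=[34, 47] (size 2, min 34) -> median=31
Step 5: insert 30 -> lo=[4, 28, 30] (size 3, max 30) hi=[34, 47] (size 2, min 34) -> median=30
Step 6: insert 46 -> lo=[4, 28, 30] (size 3, max 30) hi=[34, 46, 47] (size 3, min 34) -> median=32
Step 7: insert 4 -> lo=[4, 4, 28, 30] (size 4, max 30) hi=[34, 46, 47] (size 3, min 34) -> median=30
Step 8: insert 1 -> lo=[1, 4, 4, 28] (size 4, max 28) hi=[30, 34, 46, 47] (size 4, min 30) -> median=29
Step 9: insert 25 -> lo=[1, 4, 4, 25, 28] (size 5, max 28) hi=[30, 34, 46, 47] (size 4, min 30) -> median=28
Step 10: insert 23 -> lo=[1, 4, 4, 23, 25] (size 5, max 25) hi=[28, 30, 34, 46, 47] (size 5, min 28) -> median=26.5
Step 11: insert 2 -> lo=[1, 2, 4, 4, 23, 25] (size 6, max 25) hi=[28, 30, 34, 46, 47] (size 5, min 28) -> median=25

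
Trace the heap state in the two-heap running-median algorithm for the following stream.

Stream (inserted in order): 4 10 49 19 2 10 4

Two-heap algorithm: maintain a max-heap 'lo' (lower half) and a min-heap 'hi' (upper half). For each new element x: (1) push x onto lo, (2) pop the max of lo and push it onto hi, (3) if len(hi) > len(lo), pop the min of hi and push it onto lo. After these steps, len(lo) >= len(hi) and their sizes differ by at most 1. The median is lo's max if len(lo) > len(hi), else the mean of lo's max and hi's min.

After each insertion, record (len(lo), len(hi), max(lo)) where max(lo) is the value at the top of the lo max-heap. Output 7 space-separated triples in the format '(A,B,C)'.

Step 1: insert 4 -> lo=[4] hi=[] -> (len(lo)=1, len(hi)=0, max(lo)=4)
Step 2: insert 10 -> lo=[4] hi=[10] -> (len(lo)=1, len(hi)=1, max(lo)=4)
Step 3: insert 49 -> lo=[4, 10] hi=[49] -> (len(lo)=2, len(hi)=1, max(lo)=10)
Step 4: insert 19 -> lo=[4, 10] hi=[19, 49] -> (len(lo)=2, len(hi)=2, max(lo)=10)
Step 5: insert 2 -> lo=[2, 4, 10] hi=[19, 49] -> (len(lo)=3, len(hi)=2, max(lo)=10)
Step 6: insert 10 -> lo=[2, 4, 10] hi=[10, 19, 49] -> (len(lo)=3, len(hi)=3, max(lo)=10)
Step 7: insert 4 -> lo=[2, 4, 4, 10] hi=[10, 19, 49] -> (len(lo)=4, len(hi)=3, max(lo)=10)

Answer: (1,0,4) (1,1,4) (2,1,10) (2,2,10) (3,2,10) (3,3,10) (4,3,10)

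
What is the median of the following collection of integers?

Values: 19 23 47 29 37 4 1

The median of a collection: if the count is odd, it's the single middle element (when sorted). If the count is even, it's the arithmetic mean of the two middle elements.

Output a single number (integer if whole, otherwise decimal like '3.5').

Step 1: insert 19 -> lo=[19] (size 1, max 19) hi=[] (size 0) -> median=19
Step 2: insert 23 -> lo=[19] (size 1, max 19) hi=[23] (size 1, min 23) -> median=21
Step 3: insert 47 -> lo=[19, 23] (size 2, max 23) hi=[47] (size 1, min 47) -> median=23
Step 4: insert 29 -> lo=[19, 23] (size 2, max 23) hi=[29, 47] (size 2, min 29) -> median=26
Step 5: insert 37 -> lo=[19, 23, 29] (size 3, max 29) hi=[37, 47] (size 2, min 37) -> median=29
Step 6: insert 4 -> lo=[4, 19, 23] (size 3, max 23) hi=[29, 37, 47] (size 3, min 29) -> median=26
Step 7: insert 1 -> lo=[1, 4, 19, 23] (size 4, max 23) hi=[29, 37, 47] (size 3, min 29) -> median=23

Answer: 23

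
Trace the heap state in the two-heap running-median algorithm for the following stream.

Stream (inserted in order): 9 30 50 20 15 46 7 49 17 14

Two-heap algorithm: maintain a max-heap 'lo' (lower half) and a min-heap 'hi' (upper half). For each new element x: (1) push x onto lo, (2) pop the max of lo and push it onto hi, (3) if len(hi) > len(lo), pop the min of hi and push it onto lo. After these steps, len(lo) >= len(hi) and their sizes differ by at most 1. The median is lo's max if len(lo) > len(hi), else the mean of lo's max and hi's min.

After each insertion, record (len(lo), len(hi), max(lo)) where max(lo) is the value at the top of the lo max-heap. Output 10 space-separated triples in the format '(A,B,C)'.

Step 1: insert 9 -> lo=[9] hi=[] -> (len(lo)=1, len(hi)=0, max(lo)=9)
Step 2: insert 30 -> lo=[9] hi=[30] -> (len(lo)=1, len(hi)=1, max(lo)=9)
Step 3: insert 50 -> lo=[9, 30] hi=[50] -> (len(lo)=2, len(hi)=1, max(lo)=30)
Step 4: insert 20 -> lo=[9, 20] hi=[30, 50] -> (len(lo)=2, len(hi)=2, max(lo)=20)
Step 5: insert 15 -> lo=[9, 15, 20] hi=[30, 50] -> (len(lo)=3, len(hi)=2, max(lo)=20)
Step 6: insert 46 -> lo=[9, 15, 20] hi=[30, 46, 50] -> (len(lo)=3, len(hi)=3, max(lo)=20)
Step 7: insert 7 -> lo=[7, 9, 15, 20] hi=[30, 46, 50] -> (len(lo)=4, len(hi)=3, max(lo)=20)
Step 8: insert 49 -> lo=[7, 9, 15, 20] hi=[30, 46, 49, 50] -> (len(lo)=4, len(hi)=4, max(lo)=20)
Step 9: insert 17 -> lo=[7, 9, 15, 17, 20] hi=[30, 46, 49, 50] -> (len(lo)=5, len(hi)=4, max(lo)=20)
Step 10: insert 14 -> lo=[7, 9, 14, 15, 17] hi=[20, 30, 46, 49, 50] -> (len(lo)=5, len(hi)=5, max(lo)=17)

Answer: (1,0,9) (1,1,9) (2,1,30) (2,2,20) (3,2,20) (3,3,20) (4,3,20) (4,4,20) (5,4,20) (5,5,17)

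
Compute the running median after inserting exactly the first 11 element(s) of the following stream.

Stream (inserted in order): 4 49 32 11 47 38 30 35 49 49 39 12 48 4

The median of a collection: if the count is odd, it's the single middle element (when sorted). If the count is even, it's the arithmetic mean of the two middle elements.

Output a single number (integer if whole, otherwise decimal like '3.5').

Answer: 38

Derivation:
Step 1: insert 4 -> lo=[4] (size 1, max 4) hi=[] (size 0) -> median=4
Step 2: insert 49 -> lo=[4] (size 1, max 4) hi=[49] (size 1, min 49) -> median=26.5
Step 3: insert 32 -> lo=[4, 32] (size 2, max 32) hi=[49] (size 1, min 49) -> median=32
Step 4: insert 11 -> lo=[4, 11] (size 2, max 11) hi=[32, 49] (size 2, min 32) -> median=21.5
Step 5: insert 47 -> lo=[4, 11, 32] (size 3, max 32) hi=[47, 49] (size 2, min 47) -> median=32
Step 6: insert 38 -> lo=[4, 11, 32] (size 3, max 32) hi=[38, 47, 49] (size 3, min 38) -> median=35
Step 7: insert 30 -> lo=[4, 11, 30, 32] (size 4, max 32) hi=[38, 47, 49] (size 3, min 38) -> median=32
Step 8: insert 35 -> lo=[4, 11, 30, 32] (size 4, max 32) hi=[35, 38, 47, 49] (size 4, min 35) -> median=33.5
Step 9: insert 49 -> lo=[4, 11, 30, 32, 35] (size 5, max 35) hi=[38, 47, 49, 49] (size 4, min 38) -> median=35
Step 10: insert 49 -> lo=[4, 11, 30, 32, 35] (size 5, max 35) hi=[38, 47, 49, 49, 49] (size 5, min 38) -> median=36.5
Step 11: insert 39 -> lo=[4, 11, 30, 32, 35, 38] (size 6, max 38) hi=[39, 47, 49, 49, 49] (size 5, min 39) -> median=38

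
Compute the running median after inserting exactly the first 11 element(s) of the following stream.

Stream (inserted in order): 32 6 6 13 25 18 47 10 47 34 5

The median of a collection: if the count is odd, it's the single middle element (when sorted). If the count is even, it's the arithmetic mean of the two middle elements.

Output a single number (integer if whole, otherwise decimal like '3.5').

Step 1: insert 32 -> lo=[32] (size 1, max 32) hi=[] (size 0) -> median=32
Step 2: insert 6 -> lo=[6] (size 1, max 6) hi=[32] (size 1, min 32) -> median=19
Step 3: insert 6 -> lo=[6, 6] (size 2, max 6) hi=[32] (size 1, min 32) -> median=6
Step 4: insert 13 -> lo=[6, 6] (size 2, max 6) hi=[13, 32] (size 2, min 13) -> median=9.5
Step 5: insert 25 -> lo=[6, 6, 13] (size 3, max 13) hi=[25, 32] (size 2, min 25) -> median=13
Step 6: insert 18 -> lo=[6, 6, 13] (size 3, max 13) hi=[18, 25, 32] (size 3, min 18) -> median=15.5
Step 7: insert 47 -> lo=[6, 6, 13, 18] (size 4, max 18) hi=[25, 32, 47] (size 3, min 25) -> median=18
Step 8: insert 10 -> lo=[6, 6, 10, 13] (size 4, max 13) hi=[18, 25, 32, 47] (size 4, min 18) -> median=15.5
Step 9: insert 47 -> lo=[6, 6, 10, 13, 18] (size 5, max 18) hi=[25, 32, 47, 47] (size 4, min 25) -> median=18
Step 10: insert 34 -> lo=[6, 6, 10, 13, 18] (size 5, max 18) hi=[25, 32, 34, 47, 47] (size 5, min 25) -> median=21.5
Step 11: insert 5 -> lo=[5, 6, 6, 10, 13, 18] (size 6, max 18) hi=[25, 32, 34, 47, 47] (size 5, min 25) -> median=18

Answer: 18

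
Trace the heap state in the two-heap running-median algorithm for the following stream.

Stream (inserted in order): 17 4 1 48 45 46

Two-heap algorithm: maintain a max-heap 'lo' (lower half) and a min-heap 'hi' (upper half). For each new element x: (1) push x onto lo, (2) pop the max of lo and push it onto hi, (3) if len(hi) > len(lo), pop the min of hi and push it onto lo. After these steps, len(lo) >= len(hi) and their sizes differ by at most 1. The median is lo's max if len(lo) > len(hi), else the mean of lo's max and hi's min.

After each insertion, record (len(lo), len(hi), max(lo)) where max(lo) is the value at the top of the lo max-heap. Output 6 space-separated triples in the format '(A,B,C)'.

Step 1: insert 17 -> lo=[17] hi=[] -> (len(lo)=1, len(hi)=0, max(lo)=17)
Step 2: insert 4 -> lo=[4] hi=[17] -> (len(lo)=1, len(hi)=1, max(lo)=4)
Step 3: insert 1 -> lo=[1, 4] hi=[17] -> (len(lo)=2, len(hi)=1, max(lo)=4)
Step 4: insert 48 -> lo=[1, 4] hi=[17, 48] -> (len(lo)=2, len(hi)=2, max(lo)=4)
Step 5: insert 45 -> lo=[1, 4, 17] hi=[45, 48] -> (len(lo)=3, len(hi)=2, max(lo)=17)
Step 6: insert 46 -> lo=[1, 4, 17] hi=[45, 46, 48] -> (len(lo)=3, len(hi)=3, max(lo)=17)

Answer: (1,0,17) (1,1,4) (2,1,4) (2,2,4) (3,2,17) (3,3,17)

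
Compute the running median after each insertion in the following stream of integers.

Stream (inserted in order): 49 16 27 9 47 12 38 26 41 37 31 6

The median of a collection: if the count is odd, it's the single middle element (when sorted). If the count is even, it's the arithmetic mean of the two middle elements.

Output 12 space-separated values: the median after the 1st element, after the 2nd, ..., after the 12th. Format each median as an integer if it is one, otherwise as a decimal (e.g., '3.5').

Step 1: insert 49 -> lo=[49] (size 1, max 49) hi=[] (size 0) -> median=49
Step 2: insert 16 -> lo=[16] (size 1, max 16) hi=[49] (size 1, min 49) -> median=32.5
Step 3: insert 27 -> lo=[16, 27] (size 2, max 27) hi=[49] (size 1, min 49) -> median=27
Step 4: insert 9 -> lo=[9, 16] (size 2, max 16) hi=[27, 49] (size 2, min 27) -> median=21.5
Step 5: insert 47 -> lo=[9, 16, 27] (size 3, max 27) hi=[47, 49] (size 2, min 47) -> median=27
Step 6: insert 12 -> lo=[9, 12, 16] (size 3, max 16) hi=[27, 47, 49] (size 3, min 27) -> median=21.5
Step 7: insert 38 -> lo=[9, 12, 16, 27] (size 4, max 27) hi=[38, 47, 49] (size 3, min 38) -> median=27
Step 8: insert 26 -> lo=[9, 12, 16, 26] (size 4, max 26) hi=[27, 38, 47, 49] (size 4, min 27) -> median=26.5
Step 9: insert 41 -> lo=[9, 12, 16, 26, 27] (size 5, max 27) hi=[38, 41, 47, 49] (size 4, min 38) -> median=27
Step 10: insert 37 -> lo=[9, 12, 16, 26, 27] (size 5, max 27) hi=[37, 38, 41, 47, 49] (size 5, min 37) -> median=32
Step 11: insert 31 -> lo=[9, 12, 16, 26, 27, 31] (size 6, max 31) hi=[37, 38, 41, 47, 49] (size 5, min 37) -> median=31
Step 12: insert 6 -> lo=[6, 9, 12, 16, 26, 27] (size 6, max 27) hi=[31, 37, 38, 41, 47, 49] (size 6, min 31) -> median=29

Answer: 49 32.5 27 21.5 27 21.5 27 26.5 27 32 31 29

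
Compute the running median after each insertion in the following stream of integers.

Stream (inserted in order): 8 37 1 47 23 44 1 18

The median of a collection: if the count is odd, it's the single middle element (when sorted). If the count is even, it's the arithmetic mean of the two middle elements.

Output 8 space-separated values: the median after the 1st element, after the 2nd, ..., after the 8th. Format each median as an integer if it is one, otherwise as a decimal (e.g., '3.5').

Step 1: insert 8 -> lo=[8] (size 1, max 8) hi=[] (size 0) -> median=8
Step 2: insert 37 -> lo=[8] (size 1, max 8) hi=[37] (size 1, min 37) -> median=22.5
Step 3: insert 1 -> lo=[1, 8] (size 2, max 8) hi=[37] (size 1, min 37) -> median=8
Step 4: insert 47 -> lo=[1, 8] (size 2, max 8) hi=[37, 47] (size 2, min 37) -> median=22.5
Step 5: insert 23 -> lo=[1, 8, 23] (size 3, max 23) hi=[37, 47] (size 2, min 37) -> median=23
Step 6: insert 44 -> lo=[1, 8, 23] (size 3, max 23) hi=[37, 44, 47] (size 3, min 37) -> median=30
Step 7: insert 1 -> lo=[1, 1, 8, 23] (size 4, max 23) hi=[37, 44, 47] (size 3, min 37) -> median=23
Step 8: insert 18 -> lo=[1, 1, 8, 18] (size 4, max 18) hi=[23, 37, 44, 47] (size 4, min 23) -> median=20.5

Answer: 8 22.5 8 22.5 23 30 23 20.5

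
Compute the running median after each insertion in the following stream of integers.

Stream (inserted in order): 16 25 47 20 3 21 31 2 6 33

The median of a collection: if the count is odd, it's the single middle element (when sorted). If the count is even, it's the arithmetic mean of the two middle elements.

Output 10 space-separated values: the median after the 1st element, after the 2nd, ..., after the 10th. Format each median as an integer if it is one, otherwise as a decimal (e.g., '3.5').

Step 1: insert 16 -> lo=[16] (size 1, max 16) hi=[] (size 0) -> median=16
Step 2: insert 25 -> lo=[16] (size 1, max 16) hi=[25] (size 1, min 25) -> median=20.5
Step 3: insert 47 -> lo=[16, 25] (size 2, max 25) hi=[47] (size 1, min 47) -> median=25
Step 4: insert 20 -> lo=[16, 20] (size 2, max 20) hi=[25, 47] (size 2, min 25) -> median=22.5
Step 5: insert 3 -> lo=[3, 16, 20] (size 3, max 20) hi=[25, 47] (size 2, min 25) -> median=20
Step 6: insert 21 -> lo=[3, 16, 20] (size 3, max 20) hi=[21, 25, 47] (size 3, min 21) -> median=20.5
Step 7: insert 31 -> lo=[3, 16, 20, 21] (size 4, max 21) hi=[25, 31, 47] (size 3, min 25) -> median=21
Step 8: insert 2 -> lo=[2, 3, 16, 20] (size 4, max 20) hi=[21, 25, 31, 47] (size 4, min 21) -> median=20.5
Step 9: insert 6 -> lo=[2, 3, 6, 16, 20] (size 5, max 20) hi=[21, 25, 31, 47] (size 4, min 21) -> median=20
Step 10: insert 33 -> lo=[2, 3, 6, 16, 20] (size 5, max 20) hi=[21, 25, 31, 33, 47] (size 5, min 21) -> median=20.5

Answer: 16 20.5 25 22.5 20 20.5 21 20.5 20 20.5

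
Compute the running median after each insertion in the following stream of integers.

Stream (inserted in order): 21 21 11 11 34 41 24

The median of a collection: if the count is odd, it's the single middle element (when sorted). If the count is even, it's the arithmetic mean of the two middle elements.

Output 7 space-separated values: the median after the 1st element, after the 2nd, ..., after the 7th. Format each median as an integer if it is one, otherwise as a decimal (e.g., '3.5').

Step 1: insert 21 -> lo=[21] (size 1, max 21) hi=[] (size 0) -> median=21
Step 2: insert 21 -> lo=[21] (size 1, max 21) hi=[21] (size 1, min 21) -> median=21
Step 3: insert 11 -> lo=[11, 21] (size 2, max 21) hi=[21] (size 1, min 21) -> median=21
Step 4: insert 11 -> lo=[11, 11] (size 2, max 11) hi=[21, 21] (size 2, min 21) -> median=16
Step 5: insert 34 -> lo=[11, 11, 21] (size 3, max 21) hi=[21, 34] (size 2, min 21) -> median=21
Step 6: insert 41 -> lo=[11, 11, 21] (size 3, max 21) hi=[21, 34, 41] (size 3, min 21) -> median=21
Step 7: insert 24 -> lo=[11, 11, 21, 21] (size 4, max 21) hi=[24, 34, 41] (size 3, min 24) -> median=21

Answer: 21 21 21 16 21 21 21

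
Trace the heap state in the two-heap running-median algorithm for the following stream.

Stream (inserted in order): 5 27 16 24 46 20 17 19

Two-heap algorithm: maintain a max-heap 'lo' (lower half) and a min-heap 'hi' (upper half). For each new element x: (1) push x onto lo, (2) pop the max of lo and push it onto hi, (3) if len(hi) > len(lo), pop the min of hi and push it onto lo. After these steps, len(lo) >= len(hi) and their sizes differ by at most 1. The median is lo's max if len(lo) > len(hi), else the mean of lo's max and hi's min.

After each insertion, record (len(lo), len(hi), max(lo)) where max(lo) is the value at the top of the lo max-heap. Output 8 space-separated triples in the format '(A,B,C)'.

Step 1: insert 5 -> lo=[5] hi=[] -> (len(lo)=1, len(hi)=0, max(lo)=5)
Step 2: insert 27 -> lo=[5] hi=[27] -> (len(lo)=1, len(hi)=1, max(lo)=5)
Step 3: insert 16 -> lo=[5, 16] hi=[27] -> (len(lo)=2, len(hi)=1, max(lo)=16)
Step 4: insert 24 -> lo=[5, 16] hi=[24, 27] -> (len(lo)=2, len(hi)=2, max(lo)=16)
Step 5: insert 46 -> lo=[5, 16, 24] hi=[27, 46] -> (len(lo)=3, len(hi)=2, max(lo)=24)
Step 6: insert 20 -> lo=[5, 16, 20] hi=[24, 27, 46] -> (len(lo)=3, len(hi)=3, max(lo)=20)
Step 7: insert 17 -> lo=[5, 16, 17, 20] hi=[24, 27, 46] -> (len(lo)=4, len(hi)=3, max(lo)=20)
Step 8: insert 19 -> lo=[5, 16, 17, 19] hi=[20, 24, 27, 46] -> (len(lo)=4, len(hi)=4, max(lo)=19)

Answer: (1,0,5) (1,1,5) (2,1,16) (2,2,16) (3,2,24) (3,3,20) (4,3,20) (4,4,19)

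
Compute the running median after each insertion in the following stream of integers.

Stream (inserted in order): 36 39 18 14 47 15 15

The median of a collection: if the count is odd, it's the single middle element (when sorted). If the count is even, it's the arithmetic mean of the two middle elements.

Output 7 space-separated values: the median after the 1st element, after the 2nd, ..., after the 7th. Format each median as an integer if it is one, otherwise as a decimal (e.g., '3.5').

Answer: 36 37.5 36 27 36 27 18

Derivation:
Step 1: insert 36 -> lo=[36] (size 1, max 36) hi=[] (size 0) -> median=36
Step 2: insert 39 -> lo=[36] (size 1, max 36) hi=[39] (size 1, min 39) -> median=37.5
Step 3: insert 18 -> lo=[18, 36] (size 2, max 36) hi=[39] (size 1, min 39) -> median=36
Step 4: insert 14 -> lo=[14, 18] (size 2, max 18) hi=[36, 39] (size 2, min 36) -> median=27
Step 5: insert 47 -> lo=[14, 18, 36] (size 3, max 36) hi=[39, 47] (size 2, min 39) -> median=36
Step 6: insert 15 -> lo=[14, 15, 18] (size 3, max 18) hi=[36, 39, 47] (size 3, min 36) -> median=27
Step 7: insert 15 -> lo=[14, 15, 15, 18] (size 4, max 18) hi=[36, 39, 47] (size 3, min 36) -> median=18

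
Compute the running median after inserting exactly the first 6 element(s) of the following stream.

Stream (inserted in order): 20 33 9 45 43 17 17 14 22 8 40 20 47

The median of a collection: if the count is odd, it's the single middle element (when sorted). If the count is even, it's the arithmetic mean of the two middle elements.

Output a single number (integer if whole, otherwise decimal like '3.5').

Step 1: insert 20 -> lo=[20] (size 1, max 20) hi=[] (size 0) -> median=20
Step 2: insert 33 -> lo=[20] (size 1, max 20) hi=[33] (size 1, min 33) -> median=26.5
Step 3: insert 9 -> lo=[9, 20] (size 2, max 20) hi=[33] (size 1, min 33) -> median=20
Step 4: insert 45 -> lo=[9, 20] (size 2, max 20) hi=[33, 45] (size 2, min 33) -> median=26.5
Step 5: insert 43 -> lo=[9, 20, 33] (size 3, max 33) hi=[43, 45] (size 2, min 43) -> median=33
Step 6: insert 17 -> lo=[9, 17, 20] (size 3, max 20) hi=[33, 43, 45] (size 3, min 33) -> median=26.5

Answer: 26.5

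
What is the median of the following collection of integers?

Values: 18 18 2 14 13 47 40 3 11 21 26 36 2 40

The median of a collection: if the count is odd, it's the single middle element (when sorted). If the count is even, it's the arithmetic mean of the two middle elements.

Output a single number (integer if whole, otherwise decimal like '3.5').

Step 1: insert 18 -> lo=[18] (size 1, max 18) hi=[] (size 0) -> median=18
Step 2: insert 18 -> lo=[18] (size 1, max 18) hi=[18] (size 1, min 18) -> median=18
Step 3: insert 2 -> lo=[2, 18] (size 2, max 18) hi=[18] (size 1, min 18) -> median=18
Step 4: insert 14 -> lo=[2, 14] (size 2, max 14) hi=[18, 18] (size 2, min 18) -> median=16
Step 5: insert 13 -> lo=[2, 13, 14] (size 3, max 14) hi=[18, 18] (size 2, min 18) -> median=14
Step 6: insert 47 -> lo=[2, 13, 14] (size 3, max 14) hi=[18, 18, 47] (size 3, min 18) -> median=16
Step 7: insert 40 -> lo=[2, 13, 14, 18] (size 4, max 18) hi=[18, 40, 47] (size 3, min 18) -> median=18
Step 8: insert 3 -> lo=[2, 3, 13, 14] (size 4, max 14) hi=[18, 18, 40, 47] (size 4, min 18) -> median=16
Step 9: insert 11 -> lo=[2, 3, 11, 13, 14] (size 5, max 14) hi=[18, 18, 40, 47] (size 4, min 18) -> median=14
Step 10: insert 21 -> lo=[2, 3, 11, 13, 14] (size 5, max 14) hi=[18, 18, 21, 40, 47] (size 5, min 18) -> median=16
Step 11: insert 26 -> lo=[2, 3, 11, 13, 14, 18] (size 6, max 18) hi=[18, 21, 26, 40, 47] (size 5, min 18) -> median=18
Step 12: insert 36 -> lo=[2, 3, 11, 13, 14, 18] (size 6, max 18) hi=[18, 21, 26, 36, 40, 47] (size 6, min 18) -> median=18
Step 13: insert 2 -> lo=[2, 2, 3, 11, 13, 14, 18] (size 7, max 18) hi=[18, 21, 26, 36, 40, 47] (size 6, min 18) -> median=18
Step 14: insert 40 -> lo=[2, 2, 3, 11, 13, 14, 18] (size 7, max 18) hi=[18, 21, 26, 36, 40, 40, 47] (size 7, min 18) -> median=18

Answer: 18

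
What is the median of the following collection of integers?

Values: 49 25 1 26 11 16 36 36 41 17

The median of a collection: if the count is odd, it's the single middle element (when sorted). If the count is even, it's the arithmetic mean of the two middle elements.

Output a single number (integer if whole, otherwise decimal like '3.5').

Answer: 25.5

Derivation:
Step 1: insert 49 -> lo=[49] (size 1, max 49) hi=[] (size 0) -> median=49
Step 2: insert 25 -> lo=[25] (size 1, max 25) hi=[49] (size 1, min 49) -> median=37
Step 3: insert 1 -> lo=[1, 25] (size 2, max 25) hi=[49] (size 1, min 49) -> median=25
Step 4: insert 26 -> lo=[1, 25] (size 2, max 25) hi=[26, 49] (size 2, min 26) -> median=25.5
Step 5: insert 11 -> lo=[1, 11, 25] (size 3, max 25) hi=[26, 49] (size 2, min 26) -> median=25
Step 6: insert 16 -> lo=[1, 11, 16] (size 3, max 16) hi=[25, 26, 49] (size 3, min 25) -> median=20.5
Step 7: insert 36 -> lo=[1, 11, 16, 25] (size 4, max 25) hi=[26, 36, 49] (size 3, min 26) -> median=25
Step 8: insert 36 -> lo=[1, 11, 16, 25] (size 4, max 25) hi=[26, 36, 36, 49] (size 4, min 26) -> median=25.5
Step 9: insert 41 -> lo=[1, 11, 16, 25, 26] (size 5, max 26) hi=[36, 36, 41, 49] (size 4, min 36) -> median=26
Step 10: insert 17 -> lo=[1, 11, 16, 17, 25] (size 5, max 25) hi=[26, 36, 36, 41, 49] (size 5, min 26) -> median=25.5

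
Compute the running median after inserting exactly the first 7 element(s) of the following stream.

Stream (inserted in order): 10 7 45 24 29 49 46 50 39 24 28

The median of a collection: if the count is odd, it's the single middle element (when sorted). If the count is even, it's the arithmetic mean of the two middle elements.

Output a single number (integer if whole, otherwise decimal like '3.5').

Answer: 29

Derivation:
Step 1: insert 10 -> lo=[10] (size 1, max 10) hi=[] (size 0) -> median=10
Step 2: insert 7 -> lo=[7] (size 1, max 7) hi=[10] (size 1, min 10) -> median=8.5
Step 3: insert 45 -> lo=[7, 10] (size 2, max 10) hi=[45] (size 1, min 45) -> median=10
Step 4: insert 24 -> lo=[7, 10] (size 2, max 10) hi=[24, 45] (size 2, min 24) -> median=17
Step 5: insert 29 -> lo=[7, 10, 24] (size 3, max 24) hi=[29, 45] (size 2, min 29) -> median=24
Step 6: insert 49 -> lo=[7, 10, 24] (size 3, max 24) hi=[29, 45, 49] (size 3, min 29) -> median=26.5
Step 7: insert 46 -> lo=[7, 10, 24, 29] (size 4, max 29) hi=[45, 46, 49] (size 3, min 45) -> median=29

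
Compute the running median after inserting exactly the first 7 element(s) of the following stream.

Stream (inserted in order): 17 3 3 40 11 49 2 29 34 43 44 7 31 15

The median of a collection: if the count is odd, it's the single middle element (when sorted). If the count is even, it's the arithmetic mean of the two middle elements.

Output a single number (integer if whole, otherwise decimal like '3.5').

Answer: 11

Derivation:
Step 1: insert 17 -> lo=[17] (size 1, max 17) hi=[] (size 0) -> median=17
Step 2: insert 3 -> lo=[3] (size 1, max 3) hi=[17] (size 1, min 17) -> median=10
Step 3: insert 3 -> lo=[3, 3] (size 2, max 3) hi=[17] (size 1, min 17) -> median=3
Step 4: insert 40 -> lo=[3, 3] (size 2, max 3) hi=[17, 40] (size 2, min 17) -> median=10
Step 5: insert 11 -> lo=[3, 3, 11] (size 3, max 11) hi=[17, 40] (size 2, min 17) -> median=11
Step 6: insert 49 -> lo=[3, 3, 11] (size 3, max 11) hi=[17, 40, 49] (size 3, min 17) -> median=14
Step 7: insert 2 -> lo=[2, 3, 3, 11] (size 4, max 11) hi=[17, 40, 49] (size 3, min 17) -> median=11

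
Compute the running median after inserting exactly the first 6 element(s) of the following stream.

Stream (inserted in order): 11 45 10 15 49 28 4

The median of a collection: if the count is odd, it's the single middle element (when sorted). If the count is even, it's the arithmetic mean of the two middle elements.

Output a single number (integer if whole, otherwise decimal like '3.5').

Step 1: insert 11 -> lo=[11] (size 1, max 11) hi=[] (size 0) -> median=11
Step 2: insert 45 -> lo=[11] (size 1, max 11) hi=[45] (size 1, min 45) -> median=28
Step 3: insert 10 -> lo=[10, 11] (size 2, max 11) hi=[45] (size 1, min 45) -> median=11
Step 4: insert 15 -> lo=[10, 11] (size 2, max 11) hi=[15, 45] (size 2, min 15) -> median=13
Step 5: insert 49 -> lo=[10, 11, 15] (size 3, max 15) hi=[45, 49] (size 2, min 45) -> median=15
Step 6: insert 28 -> lo=[10, 11, 15] (size 3, max 15) hi=[28, 45, 49] (size 3, min 28) -> median=21.5

Answer: 21.5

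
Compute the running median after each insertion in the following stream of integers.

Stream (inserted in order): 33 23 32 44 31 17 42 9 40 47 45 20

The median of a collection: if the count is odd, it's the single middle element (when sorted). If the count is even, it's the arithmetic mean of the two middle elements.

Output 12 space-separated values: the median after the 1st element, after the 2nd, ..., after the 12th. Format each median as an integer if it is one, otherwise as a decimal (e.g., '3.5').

Step 1: insert 33 -> lo=[33] (size 1, max 33) hi=[] (size 0) -> median=33
Step 2: insert 23 -> lo=[23] (size 1, max 23) hi=[33] (size 1, min 33) -> median=28
Step 3: insert 32 -> lo=[23, 32] (size 2, max 32) hi=[33] (size 1, min 33) -> median=32
Step 4: insert 44 -> lo=[23, 32] (size 2, max 32) hi=[33, 44] (size 2, min 33) -> median=32.5
Step 5: insert 31 -> lo=[23, 31, 32] (size 3, max 32) hi=[33, 44] (size 2, min 33) -> median=32
Step 6: insert 17 -> lo=[17, 23, 31] (size 3, max 31) hi=[32, 33, 44] (size 3, min 32) -> median=31.5
Step 7: insert 42 -> lo=[17, 23, 31, 32] (size 4, max 32) hi=[33, 42, 44] (size 3, min 33) -> median=32
Step 8: insert 9 -> lo=[9, 17, 23, 31] (size 4, max 31) hi=[32, 33, 42, 44] (size 4, min 32) -> median=31.5
Step 9: insert 40 -> lo=[9, 17, 23, 31, 32] (size 5, max 32) hi=[33, 40, 42, 44] (size 4, min 33) -> median=32
Step 10: insert 47 -> lo=[9, 17, 23, 31, 32] (size 5, max 32) hi=[33, 40, 42, 44, 47] (size 5, min 33) -> median=32.5
Step 11: insert 45 -> lo=[9, 17, 23, 31, 32, 33] (size 6, max 33) hi=[40, 42, 44, 45, 47] (size 5, min 40) -> median=33
Step 12: insert 20 -> lo=[9, 17, 20, 23, 31, 32] (size 6, max 32) hi=[33, 40, 42, 44, 45, 47] (size 6, min 33) -> median=32.5

Answer: 33 28 32 32.5 32 31.5 32 31.5 32 32.5 33 32.5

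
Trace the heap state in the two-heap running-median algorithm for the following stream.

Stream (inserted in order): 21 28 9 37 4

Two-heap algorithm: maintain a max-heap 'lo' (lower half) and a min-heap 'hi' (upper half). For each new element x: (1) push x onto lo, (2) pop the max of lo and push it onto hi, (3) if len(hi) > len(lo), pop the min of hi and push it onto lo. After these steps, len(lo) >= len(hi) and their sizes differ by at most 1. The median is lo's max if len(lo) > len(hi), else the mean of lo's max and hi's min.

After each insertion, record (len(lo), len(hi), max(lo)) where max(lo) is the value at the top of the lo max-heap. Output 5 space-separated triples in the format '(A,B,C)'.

Step 1: insert 21 -> lo=[21] hi=[] -> (len(lo)=1, len(hi)=0, max(lo)=21)
Step 2: insert 28 -> lo=[21] hi=[28] -> (len(lo)=1, len(hi)=1, max(lo)=21)
Step 3: insert 9 -> lo=[9, 21] hi=[28] -> (len(lo)=2, len(hi)=1, max(lo)=21)
Step 4: insert 37 -> lo=[9, 21] hi=[28, 37] -> (len(lo)=2, len(hi)=2, max(lo)=21)
Step 5: insert 4 -> lo=[4, 9, 21] hi=[28, 37] -> (len(lo)=3, len(hi)=2, max(lo)=21)

Answer: (1,0,21) (1,1,21) (2,1,21) (2,2,21) (3,2,21)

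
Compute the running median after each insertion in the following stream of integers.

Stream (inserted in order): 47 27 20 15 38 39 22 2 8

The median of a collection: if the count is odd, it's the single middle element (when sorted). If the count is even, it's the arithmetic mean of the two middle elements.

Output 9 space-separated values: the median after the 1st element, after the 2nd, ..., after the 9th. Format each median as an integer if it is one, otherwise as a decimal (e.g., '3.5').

Answer: 47 37 27 23.5 27 32.5 27 24.5 22

Derivation:
Step 1: insert 47 -> lo=[47] (size 1, max 47) hi=[] (size 0) -> median=47
Step 2: insert 27 -> lo=[27] (size 1, max 27) hi=[47] (size 1, min 47) -> median=37
Step 3: insert 20 -> lo=[20, 27] (size 2, max 27) hi=[47] (size 1, min 47) -> median=27
Step 4: insert 15 -> lo=[15, 20] (size 2, max 20) hi=[27, 47] (size 2, min 27) -> median=23.5
Step 5: insert 38 -> lo=[15, 20, 27] (size 3, max 27) hi=[38, 47] (size 2, min 38) -> median=27
Step 6: insert 39 -> lo=[15, 20, 27] (size 3, max 27) hi=[38, 39, 47] (size 3, min 38) -> median=32.5
Step 7: insert 22 -> lo=[15, 20, 22, 27] (size 4, max 27) hi=[38, 39, 47] (size 3, min 38) -> median=27
Step 8: insert 2 -> lo=[2, 15, 20, 22] (size 4, max 22) hi=[27, 38, 39, 47] (size 4, min 27) -> median=24.5
Step 9: insert 8 -> lo=[2, 8, 15, 20, 22] (size 5, max 22) hi=[27, 38, 39, 47] (size 4, min 27) -> median=22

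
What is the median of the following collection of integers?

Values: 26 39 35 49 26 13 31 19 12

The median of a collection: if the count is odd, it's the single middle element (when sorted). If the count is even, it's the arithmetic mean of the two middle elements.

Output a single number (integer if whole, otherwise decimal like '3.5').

Answer: 26

Derivation:
Step 1: insert 26 -> lo=[26] (size 1, max 26) hi=[] (size 0) -> median=26
Step 2: insert 39 -> lo=[26] (size 1, max 26) hi=[39] (size 1, min 39) -> median=32.5
Step 3: insert 35 -> lo=[26, 35] (size 2, max 35) hi=[39] (size 1, min 39) -> median=35
Step 4: insert 49 -> lo=[26, 35] (size 2, max 35) hi=[39, 49] (size 2, min 39) -> median=37
Step 5: insert 26 -> lo=[26, 26, 35] (size 3, max 35) hi=[39, 49] (size 2, min 39) -> median=35
Step 6: insert 13 -> lo=[13, 26, 26] (size 3, max 26) hi=[35, 39, 49] (size 3, min 35) -> median=30.5
Step 7: insert 31 -> lo=[13, 26, 26, 31] (size 4, max 31) hi=[35, 39, 49] (size 3, min 35) -> median=31
Step 8: insert 19 -> lo=[13, 19, 26, 26] (size 4, max 26) hi=[31, 35, 39, 49] (size 4, min 31) -> median=28.5
Step 9: insert 12 -> lo=[12, 13, 19, 26, 26] (size 5, max 26) hi=[31, 35, 39, 49] (size 4, min 31) -> median=26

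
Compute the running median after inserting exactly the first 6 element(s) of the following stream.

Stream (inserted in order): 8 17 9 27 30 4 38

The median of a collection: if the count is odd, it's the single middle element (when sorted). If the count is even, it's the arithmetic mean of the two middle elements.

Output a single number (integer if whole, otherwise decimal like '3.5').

Answer: 13

Derivation:
Step 1: insert 8 -> lo=[8] (size 1, max 8) hi=[] (size 0) -> median=8
Step 2: insert 17 -> lo=[8] (size 1, max 8) hi=[17] (size 1, min 17) -> median=12.5
Step 3: insert 9 -> lo=[8, 9] (size 2, max 9) hi=[17] (size 1, min 17) -> median=9
Step 4: insert 27 -> lo=[8, 9] (size 2, max 9) hi=[17, 27] (size 2, min 17) -> median=13
Step 5: insert 30 -> lo=[8, 9, 17] (size 3, max 17) hi=[27, 30] (size 2, min 27) -> median=17
Step 6: insert 4 -> lo=[4, 8, 9] (size 3, max 9) hi=[17, 27, 30] (size 3, min 17) -> median=13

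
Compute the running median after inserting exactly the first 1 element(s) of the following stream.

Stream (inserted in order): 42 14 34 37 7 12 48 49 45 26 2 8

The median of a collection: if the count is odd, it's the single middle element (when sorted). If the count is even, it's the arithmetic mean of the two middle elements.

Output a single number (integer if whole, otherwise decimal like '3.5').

Step 1: insert 42 -> lo=[42] (size 1, max 42) hi=[] (size 0) -> median=42

Answer: 42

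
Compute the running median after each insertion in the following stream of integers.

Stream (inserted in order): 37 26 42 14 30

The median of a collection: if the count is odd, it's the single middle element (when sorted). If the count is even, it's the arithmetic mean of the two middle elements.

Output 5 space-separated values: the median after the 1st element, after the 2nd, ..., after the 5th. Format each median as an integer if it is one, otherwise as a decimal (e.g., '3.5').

Answer: 37 31.5 37 31.5 30

Derivation:
Step 1: insert 37 -> lo=[37] (size 1, max 37) hi=[] (size 0) -> median=37
Step 2: insert 26 -> lo=[26] (size 1, max 26) hi=[37] (size 1, min 37) -> median=31.5
Step 3: insert 42 -> lo=[26, 37] (size 2, max 37) hi=[42] (size 1, min 42) -> median=37
Step 4: insert 14 -> lo=[14, 26] (size 2, max 26) hi=[37, 42] (size 2, min 37) -> median=31.5
Step 5: insert 30 -> lo=[14, 26, 30] (size 3, max 30) hi=[37, 42] (size 2, min 37) -> median=30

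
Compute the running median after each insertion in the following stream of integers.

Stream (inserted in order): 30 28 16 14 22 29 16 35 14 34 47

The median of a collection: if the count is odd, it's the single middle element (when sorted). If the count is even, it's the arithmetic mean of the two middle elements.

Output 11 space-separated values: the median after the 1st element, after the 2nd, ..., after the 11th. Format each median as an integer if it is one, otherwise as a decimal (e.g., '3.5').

Step 1: insert 30 -> lo=[30] (size 1, max 30) hi=[] (size 0) -> median=30
Step 2: insert 28 -> lo=[28] (size 1, max 28) hi=[30] (size 1, min 30) -> median=29
Step 3: insert 16 -> lo=[16, 28] (size 2, max 28) hi=[30] (size 1, min 30) -> median=28
Step 4: insert 14 -> lo=[14, 16] (size 2, max 16) hi=[28, 30] (size 2, min 28) -> median=22
Step 5: insert 22 -> lo=[14, 16, 22] (size 3, max 22) hi=[28, 30] (size 2, min 28) -> median=22
Step 6: insert 29 -> lo=[14, 16, 22] (size 3, max 22) hi=[28, 29, 30] (size 3, min 28) -> median=25
Step 7: insert 16 -> lo=[14, 16, 16, 22] (size 4, max 22) hi=[28, 29, 30] (size 3, min 28) -> median=22
Step 8: insert 35 -> lo=[14, 16, 16, 22] (size 4, max 22) hi=[28, 29, 30, 35] (size 4, min 28) -> median=25
Step 9: insert 14 -> lo=[14, 14, 16, 16, 22] (size 5, max 22) hi=[28, 29, 30, 35] (size 4, min 28) -> median=22
Step 10: insert 34 -> lo=[14, 14, 16, 16, 22] (size 5, max 22) hi=[28, 29, 30, 34, 35] (size 5, min 28) -> median=25
Step 11: insert 47 -> lo=[14, 14, 16, 16, 22, 28] (size 6, max 28) hi=[29, 30, 34, 35, 47] (size 5, min 29) -> median=28

Answer: 30 29 28 22 22 25 22 25 22 25 28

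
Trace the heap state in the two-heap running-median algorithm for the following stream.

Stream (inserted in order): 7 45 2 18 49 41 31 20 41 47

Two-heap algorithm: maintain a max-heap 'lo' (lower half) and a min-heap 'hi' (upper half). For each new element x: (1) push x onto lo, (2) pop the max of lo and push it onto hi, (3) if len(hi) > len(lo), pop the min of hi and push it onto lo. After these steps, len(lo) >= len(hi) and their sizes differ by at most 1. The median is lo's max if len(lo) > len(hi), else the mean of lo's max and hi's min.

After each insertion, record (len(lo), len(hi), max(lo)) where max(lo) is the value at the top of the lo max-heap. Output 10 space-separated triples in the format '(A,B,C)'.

Step 1: insert 7 -> lo=[7] hi=[] -> (len(lo)=1, len(hi)=0, max(lo)=7)
Step 2: insert 45 -> lo=[7] hi=[45] -> (len(lo)=1, len(hi)=1, max(lo)=7)
Step 3: insert 2 -> lo=[2, 7] hi=[45] -> (len(lo)=2, len(hi)=1, max(lo)=7)
Step 4: insert 18 -> lo=[2, 7] hi=[18, 45] -> (len(lo)=2, len(hi)=2, max(lo)=7)
Step 5: insert 49 -> lo=[2, 7, 18] hi=[45, 49] -> (len(lo)=3, len(hi)=2, max(lo)=18)
Step 6: insert 41 -> lo=[2, 7, 18] hi=[41, 45, 49] -> (len(lo)=3, len(hi)=3, max(lo)=18)
Step 7: insert 31 -> lo=[2, 7, 18, 31] hi=[41, 45, 49] -> (len(lo)=4, len(hi)=3, max(lo)=31)
Step 8: insert 20 -> lo=[2, 7, 18, 20] hi=[31, 41, 45, 49] -> (len(lo)=4, len(hi)=4, max(lo)=20)
Step 9: insert 41 -> lo=[2, 7, 18, 20, 31] hi=[41, 41, 45, 49] -> (len(lo)=5, len(hi)=4, max(lo)=31)
Step 10: insert 47 -> lo=[2, 7, 18, 20, 31] hi=[41, 41, 45, 47, 49] -> (len(lo)=5, len(hi)=5, max(lo)=31)

Answer: (1,0,7) (1,1,7) (2,1,7) (2,2,7) (3,2,18) (3,3,18) (4,3,31) (4,4,20) (5,4,31) (5,5,31)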